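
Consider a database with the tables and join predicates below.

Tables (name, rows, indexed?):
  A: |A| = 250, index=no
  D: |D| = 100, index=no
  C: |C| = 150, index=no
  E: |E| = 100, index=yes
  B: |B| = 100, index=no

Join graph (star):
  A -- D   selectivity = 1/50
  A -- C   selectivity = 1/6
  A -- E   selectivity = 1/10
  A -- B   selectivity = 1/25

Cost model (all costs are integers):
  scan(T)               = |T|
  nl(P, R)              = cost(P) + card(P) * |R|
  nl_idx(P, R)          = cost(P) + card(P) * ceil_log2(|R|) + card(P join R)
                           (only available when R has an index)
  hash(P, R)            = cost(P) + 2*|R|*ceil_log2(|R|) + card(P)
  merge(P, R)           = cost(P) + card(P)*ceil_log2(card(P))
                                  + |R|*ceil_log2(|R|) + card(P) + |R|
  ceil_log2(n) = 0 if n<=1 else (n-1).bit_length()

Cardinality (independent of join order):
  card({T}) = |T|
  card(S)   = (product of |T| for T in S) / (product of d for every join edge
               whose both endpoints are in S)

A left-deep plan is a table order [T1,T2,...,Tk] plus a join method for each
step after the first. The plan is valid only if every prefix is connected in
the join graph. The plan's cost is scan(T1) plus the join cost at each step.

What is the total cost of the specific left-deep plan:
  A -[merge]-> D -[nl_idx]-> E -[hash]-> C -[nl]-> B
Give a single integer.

step 1: scan A: cost=250, card=250
step 2: join D via merge
    card(P join D) = 250*100/(50) = 500
    cost = 250 + 250*8 + 100*7 + 250 + 100 = 3300
step 3: join E via nl_idx
    card(P join E) = 500*100/(10) = 5000
    cost = 3300 + 500*7 + 5000 = 11800
step 4: join C via hash
    card(P join C) = 5000*150/(6) = 125000
    cost = 11800 + 2*150*8 + 5000 = 19200
step 5: join B via nl
    card(P join B) = 125000*100/(25) = 500000
    cost = 19200 + 125000*100 = 12519200

12519200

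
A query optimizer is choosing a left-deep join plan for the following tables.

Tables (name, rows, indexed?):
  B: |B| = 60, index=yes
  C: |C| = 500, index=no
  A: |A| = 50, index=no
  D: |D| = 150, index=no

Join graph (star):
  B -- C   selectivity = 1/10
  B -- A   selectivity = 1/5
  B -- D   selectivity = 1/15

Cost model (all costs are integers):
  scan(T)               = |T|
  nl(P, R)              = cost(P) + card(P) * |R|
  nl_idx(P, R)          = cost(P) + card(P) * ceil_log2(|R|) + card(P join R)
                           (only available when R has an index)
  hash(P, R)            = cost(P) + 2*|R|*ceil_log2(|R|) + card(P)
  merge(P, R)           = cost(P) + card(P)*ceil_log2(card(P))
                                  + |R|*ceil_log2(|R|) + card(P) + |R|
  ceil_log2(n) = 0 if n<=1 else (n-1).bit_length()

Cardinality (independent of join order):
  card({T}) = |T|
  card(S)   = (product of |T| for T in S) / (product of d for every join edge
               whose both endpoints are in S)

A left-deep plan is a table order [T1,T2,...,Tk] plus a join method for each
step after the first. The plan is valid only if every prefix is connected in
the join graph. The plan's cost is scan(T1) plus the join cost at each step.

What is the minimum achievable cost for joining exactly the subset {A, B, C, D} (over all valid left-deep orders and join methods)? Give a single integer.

Selinger DP over subsets of {A,B,C,D}:
  {B}: scan cost=60, card=60
  {C}: scan cost=500, card=500
  {A}: scan cost=50, card=50
  {D}: scan cost=150, card=150
  {BC}: card=3000; try (B,hash)→1720, (C,merge)→5480, (B,merge)→5920, (B,nl_idx)→6500, (C,hash)→9120, (C,nl)→30060 …(+1); best=1720 via (B,hash)
  {AB}: card=600; try (A,hash)→720, (B,hash)→820, (B,merge)→820, (A,merge)→830, (B,nl_idx)→950, (B,nl)→3050 …(+1); best=720 via (A,hash)
  {BD}: card=600; try (B,hash)→1020, (B,nl_idx)→1650, (D,merge)→1830, (B,merge)→1920, (D,hash)→2520, (D,nl)→9060 …(+1); best=1020 via (B,hash)
  {ABC}: card=30000; try (A,hash)→5320, (C,hash)→10320, (C,merge)→12320, (A,merge)→41070, (A,nl)→151720, (C,nl)→300720; best=5320 via (A,hash)
  {BCD}: card=30000; try (D,hash)→7120, (C,hash)→10620, (C,merge)→12620, (D,merge)→42070, (C,nl)→301020, (D,nl)→451720; best=7120 via (D,hash)
  {ABD}: card=6000; try (A,hash)→2220, (D,hash)→3720, (A,merge)→7970, (D,merge)→8670, (A,nl)→31020, (D,nl)→90720; best=2220 via (A,hash)
  {ABCD}: card=300000; try (C,hash)→17220, (D,hash)→37720, (A,hash)→37720, (C,merge)→91220, (D,merge)→486670, (A,merge)→487470 …(+3); best=17220 via (C,hash)

17220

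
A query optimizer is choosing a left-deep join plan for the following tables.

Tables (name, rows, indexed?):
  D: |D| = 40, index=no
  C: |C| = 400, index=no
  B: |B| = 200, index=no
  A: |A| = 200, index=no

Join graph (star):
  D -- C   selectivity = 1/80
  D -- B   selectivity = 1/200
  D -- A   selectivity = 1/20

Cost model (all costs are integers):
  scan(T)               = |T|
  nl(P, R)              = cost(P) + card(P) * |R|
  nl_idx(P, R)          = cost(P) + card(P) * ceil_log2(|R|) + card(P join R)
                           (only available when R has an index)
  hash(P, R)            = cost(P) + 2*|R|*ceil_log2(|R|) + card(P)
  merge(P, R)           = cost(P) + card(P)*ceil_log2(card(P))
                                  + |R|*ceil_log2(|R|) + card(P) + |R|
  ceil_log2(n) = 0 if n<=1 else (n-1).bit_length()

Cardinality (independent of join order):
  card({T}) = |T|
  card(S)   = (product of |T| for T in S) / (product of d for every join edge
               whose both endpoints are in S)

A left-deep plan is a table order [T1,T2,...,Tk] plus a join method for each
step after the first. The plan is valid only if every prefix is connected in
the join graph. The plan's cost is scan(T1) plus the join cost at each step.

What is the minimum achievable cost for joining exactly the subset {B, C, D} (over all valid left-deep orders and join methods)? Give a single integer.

4680

Selinger DP over subsets of {B,C,D}:
  {D}: scan cost=40, card=40
  {C}: scan cost=400, card=400
  {B}: scan cost=200, card=200
  {CD}: card=200; try (D,hash)→1280, (C,merge)→4320, (D,merge)→4680, (C,hash)→7280, (C,nl)→16040, (D,nl)→16400; best=1280 via (D,hash)
  {BD}: card=40; try (D,hash)→880, (B,merge)→2120, (D,merge)→2280, (B,hash)→3280, (B,nl)→8040, (D,nl)→8200; best=880 via (D,hash)
  {BCD}: card=200; try (B,hash)→4680, (B,merge)→4880, (C,merge)→5160, (C,hash)→8120, (C,nl)→16880, (B,nl)→41280; best=4680 via (B,hash)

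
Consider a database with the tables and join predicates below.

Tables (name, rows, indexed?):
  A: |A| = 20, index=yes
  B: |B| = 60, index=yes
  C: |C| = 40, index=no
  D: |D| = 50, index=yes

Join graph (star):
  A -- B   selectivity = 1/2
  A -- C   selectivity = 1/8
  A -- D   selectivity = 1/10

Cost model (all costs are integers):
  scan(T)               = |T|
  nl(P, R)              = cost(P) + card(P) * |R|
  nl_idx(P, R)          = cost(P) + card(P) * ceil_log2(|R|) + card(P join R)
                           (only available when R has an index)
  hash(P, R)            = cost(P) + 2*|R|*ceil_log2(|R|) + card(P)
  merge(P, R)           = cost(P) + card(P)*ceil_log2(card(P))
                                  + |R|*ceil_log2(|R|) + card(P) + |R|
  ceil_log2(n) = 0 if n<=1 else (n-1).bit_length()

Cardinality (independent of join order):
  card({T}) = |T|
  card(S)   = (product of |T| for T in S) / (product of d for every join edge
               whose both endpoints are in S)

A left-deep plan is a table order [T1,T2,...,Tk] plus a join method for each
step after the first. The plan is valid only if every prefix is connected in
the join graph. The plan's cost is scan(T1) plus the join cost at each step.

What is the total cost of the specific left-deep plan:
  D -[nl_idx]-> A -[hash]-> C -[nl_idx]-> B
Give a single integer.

step 1: scan D: cost=50, card=50
step 2: join A via nl_idx
    card(P join A) = 50*20/(10) = 100
    cost = 50 + 50*5 + 100 = 400
step 3: join C via hash
    card(P join C) = 100*40/(8) = 500
    cost = 400 + 2*40*6 + 100 = 980
step 4: join B via nl_idx
    card(P join B) = 500*60/(2) = 15000
    cost = 980 + 500*6 + 15000 = 18980

18980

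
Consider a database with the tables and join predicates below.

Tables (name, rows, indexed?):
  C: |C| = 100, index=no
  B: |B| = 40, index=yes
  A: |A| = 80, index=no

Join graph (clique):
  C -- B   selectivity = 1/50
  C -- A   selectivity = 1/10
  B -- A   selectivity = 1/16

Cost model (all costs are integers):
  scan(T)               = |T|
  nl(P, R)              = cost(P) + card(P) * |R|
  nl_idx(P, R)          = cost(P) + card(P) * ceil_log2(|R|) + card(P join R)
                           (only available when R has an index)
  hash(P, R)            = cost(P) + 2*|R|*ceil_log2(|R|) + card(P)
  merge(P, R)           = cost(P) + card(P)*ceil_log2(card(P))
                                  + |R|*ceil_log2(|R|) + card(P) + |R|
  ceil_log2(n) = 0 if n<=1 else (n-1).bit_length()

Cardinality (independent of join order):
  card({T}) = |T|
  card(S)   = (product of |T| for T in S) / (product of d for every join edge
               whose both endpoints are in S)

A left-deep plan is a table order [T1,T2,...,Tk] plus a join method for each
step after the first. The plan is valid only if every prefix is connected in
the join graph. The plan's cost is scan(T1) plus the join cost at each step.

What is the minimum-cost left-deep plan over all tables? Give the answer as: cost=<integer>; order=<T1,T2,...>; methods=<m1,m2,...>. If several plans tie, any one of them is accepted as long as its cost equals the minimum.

cost=1880; order=C,B,A; methods=hash,hash

Selinger DP (subsets sized 1..n):
  {C}: scan cost=100, card=100
  {B}: scan cost=40, card=40
  {A}: scan cost=80, card=80
  {BC}: card=80; try (B,hash)→680, (B,nl_idx)→780, (C,merge)→1120, (B,merge)→1180, (C,hash)→1480, (C,nl)→4040 …(+1); best=680 via (B,hash)
  {AC}: card=800; try (A,hash)→1320, (C,merge)→1520, (A,merge)→1540, (C,hash)→1560, (C,nl)→8080, (A,nl)→8100; best=1320 via (A,hash)
  {AB}: card=200; try (B,hash)→640, (B,nl_idx)→760, (A,merge)→960, (B,merge)→1000, (A,hash)→1200, (A,nl)→3240 …(+1); best=640 via (B,hash)
  {ABC}: card=40; try (A,hash)→1880, (A,merge)→1960, (C,hash)→2240, (B,hash)→2600, (C,merge)→3240, (B,nl_idx)→6160 …(+4); best=1880 via (A,hash)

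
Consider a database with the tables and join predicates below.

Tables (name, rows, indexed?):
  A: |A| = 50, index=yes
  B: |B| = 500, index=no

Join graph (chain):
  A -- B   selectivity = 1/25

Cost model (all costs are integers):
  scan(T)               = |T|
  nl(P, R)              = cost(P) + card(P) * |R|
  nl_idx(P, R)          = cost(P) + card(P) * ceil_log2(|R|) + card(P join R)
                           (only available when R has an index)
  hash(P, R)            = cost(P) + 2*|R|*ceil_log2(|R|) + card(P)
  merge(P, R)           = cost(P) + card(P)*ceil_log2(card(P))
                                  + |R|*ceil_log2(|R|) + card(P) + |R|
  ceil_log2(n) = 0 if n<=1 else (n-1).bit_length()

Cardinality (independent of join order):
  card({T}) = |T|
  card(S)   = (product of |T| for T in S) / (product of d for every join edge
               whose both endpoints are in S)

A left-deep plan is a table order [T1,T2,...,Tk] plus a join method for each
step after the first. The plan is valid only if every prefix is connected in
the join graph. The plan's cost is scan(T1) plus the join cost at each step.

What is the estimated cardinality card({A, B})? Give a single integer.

Tables in S: A(50), B(500)
Edges inside S: A-B(d=25)
numerator = 50 * 500 = 25000
denominator = 25 = 25
card(S) = 25000 / 25 = 1000

1000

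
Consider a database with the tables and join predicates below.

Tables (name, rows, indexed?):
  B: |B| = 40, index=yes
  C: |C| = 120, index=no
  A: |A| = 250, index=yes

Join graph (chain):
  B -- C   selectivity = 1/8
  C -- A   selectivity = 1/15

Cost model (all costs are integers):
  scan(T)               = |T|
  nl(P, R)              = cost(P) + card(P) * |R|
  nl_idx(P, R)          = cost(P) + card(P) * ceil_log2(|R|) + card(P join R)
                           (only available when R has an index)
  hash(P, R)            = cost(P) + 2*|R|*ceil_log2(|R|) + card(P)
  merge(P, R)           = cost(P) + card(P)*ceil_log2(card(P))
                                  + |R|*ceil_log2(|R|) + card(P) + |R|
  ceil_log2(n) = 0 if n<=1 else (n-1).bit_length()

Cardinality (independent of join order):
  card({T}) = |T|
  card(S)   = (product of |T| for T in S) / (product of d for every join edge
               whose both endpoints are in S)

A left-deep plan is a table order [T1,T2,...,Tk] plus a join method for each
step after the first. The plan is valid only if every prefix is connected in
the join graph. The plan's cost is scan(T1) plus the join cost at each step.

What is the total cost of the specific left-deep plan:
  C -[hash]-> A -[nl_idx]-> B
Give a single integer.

26240

step 1: scan C: cost=120, card=120
step 2: join A via hash
    card(P join A) = 120*250/(15) = 2000
    cost = 120 + 2*250*8 + 120 = 4240
step 3: join B via nl_idx
    card(P join B) = 2000*40/(8) = 10000
    cost = 4240 + 2000*6 + 10000 = 26240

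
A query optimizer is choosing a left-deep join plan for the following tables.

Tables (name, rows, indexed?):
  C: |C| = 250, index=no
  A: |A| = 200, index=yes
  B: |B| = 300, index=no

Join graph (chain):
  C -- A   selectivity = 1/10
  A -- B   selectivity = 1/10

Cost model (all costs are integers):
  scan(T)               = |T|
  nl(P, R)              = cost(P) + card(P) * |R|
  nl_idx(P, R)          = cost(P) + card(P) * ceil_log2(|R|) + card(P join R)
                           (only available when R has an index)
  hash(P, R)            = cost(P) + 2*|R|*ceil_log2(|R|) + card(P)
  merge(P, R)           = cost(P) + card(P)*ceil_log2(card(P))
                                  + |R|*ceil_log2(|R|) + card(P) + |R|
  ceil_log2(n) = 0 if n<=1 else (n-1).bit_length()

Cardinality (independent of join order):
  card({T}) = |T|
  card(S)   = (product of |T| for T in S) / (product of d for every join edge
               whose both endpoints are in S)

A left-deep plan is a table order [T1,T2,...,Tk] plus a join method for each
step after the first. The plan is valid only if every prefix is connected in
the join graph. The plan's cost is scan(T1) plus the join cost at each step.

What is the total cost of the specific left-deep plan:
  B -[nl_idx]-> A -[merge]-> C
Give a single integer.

94950

step 1: scan B: cost=300, card=300
step 2: join A via nl_idx
    card(P join A) = 300*200/(10) = 6000
    cost = 300 + 300*8 + 6000 = 8700
step 3: join C via merge
    card(P join C) = 6000*250/(10) = 150000
    cost = 8700 + 6000*13 + 250*8 + 6000 + 250 = 94950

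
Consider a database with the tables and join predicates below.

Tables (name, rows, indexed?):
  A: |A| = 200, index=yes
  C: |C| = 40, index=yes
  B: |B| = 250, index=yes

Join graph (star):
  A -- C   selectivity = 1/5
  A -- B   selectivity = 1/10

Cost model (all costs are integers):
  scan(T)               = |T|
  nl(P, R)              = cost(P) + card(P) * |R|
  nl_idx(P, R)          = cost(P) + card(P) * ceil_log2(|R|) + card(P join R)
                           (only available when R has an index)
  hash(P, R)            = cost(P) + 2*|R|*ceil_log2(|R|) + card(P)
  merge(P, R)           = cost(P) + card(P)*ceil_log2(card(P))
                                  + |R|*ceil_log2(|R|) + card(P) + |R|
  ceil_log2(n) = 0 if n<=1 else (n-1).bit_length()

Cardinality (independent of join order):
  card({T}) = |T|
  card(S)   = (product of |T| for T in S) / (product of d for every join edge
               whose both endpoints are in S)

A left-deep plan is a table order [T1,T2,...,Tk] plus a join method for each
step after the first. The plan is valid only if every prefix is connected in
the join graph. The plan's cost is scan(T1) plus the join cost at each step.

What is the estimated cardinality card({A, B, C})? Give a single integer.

Tables in S: A(200), B(250), C(40)
Edges inside S: A-C(d=5), A-B(d=10)
numerator = 200 * 250 * 40 = 2000000
denominator = 5 * 10 = 50
card(S) = 2000000 / 50 = 40000

40000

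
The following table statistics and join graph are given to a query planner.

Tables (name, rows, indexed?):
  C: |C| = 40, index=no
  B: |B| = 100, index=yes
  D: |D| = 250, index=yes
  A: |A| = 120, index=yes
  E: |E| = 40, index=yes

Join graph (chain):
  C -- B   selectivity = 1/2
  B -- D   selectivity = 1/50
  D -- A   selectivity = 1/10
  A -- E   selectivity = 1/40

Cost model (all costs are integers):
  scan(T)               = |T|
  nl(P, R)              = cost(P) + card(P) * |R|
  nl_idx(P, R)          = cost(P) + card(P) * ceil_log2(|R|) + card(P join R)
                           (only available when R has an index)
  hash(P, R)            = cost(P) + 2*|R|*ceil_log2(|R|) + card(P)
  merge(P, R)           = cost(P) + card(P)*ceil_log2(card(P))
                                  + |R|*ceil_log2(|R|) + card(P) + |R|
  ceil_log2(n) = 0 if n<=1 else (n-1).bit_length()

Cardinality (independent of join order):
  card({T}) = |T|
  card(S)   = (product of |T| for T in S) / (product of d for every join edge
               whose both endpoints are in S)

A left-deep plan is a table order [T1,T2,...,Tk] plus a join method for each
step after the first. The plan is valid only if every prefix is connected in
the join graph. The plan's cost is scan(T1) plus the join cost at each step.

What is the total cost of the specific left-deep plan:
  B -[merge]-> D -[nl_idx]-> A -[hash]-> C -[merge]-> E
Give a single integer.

step 1: scan B: cost=100, card=100
step 2: join D via merge
    card(P join D) = 100*250/(50) = 500
    cost = 100 + 100*7 + 250*8 + 100 + 250 = 3150
step 3: join A via nl_idx
    card(P join A) = 500*120/(10) = 6000
    cost = 3150 + 500*7 + 6000 = 12650
step 4: join C via hash
    card(P join C) = 6000*40/(2) = 120000
    cost = 12650 + 2*40*6 + 6000 = 19130
step 5: join E via merge
    card(P join E) = 120000*40/(40) = 120000
    cost = 19130 + 120000*17 + 40*6 + 120000 + 40 = 2179410

2179410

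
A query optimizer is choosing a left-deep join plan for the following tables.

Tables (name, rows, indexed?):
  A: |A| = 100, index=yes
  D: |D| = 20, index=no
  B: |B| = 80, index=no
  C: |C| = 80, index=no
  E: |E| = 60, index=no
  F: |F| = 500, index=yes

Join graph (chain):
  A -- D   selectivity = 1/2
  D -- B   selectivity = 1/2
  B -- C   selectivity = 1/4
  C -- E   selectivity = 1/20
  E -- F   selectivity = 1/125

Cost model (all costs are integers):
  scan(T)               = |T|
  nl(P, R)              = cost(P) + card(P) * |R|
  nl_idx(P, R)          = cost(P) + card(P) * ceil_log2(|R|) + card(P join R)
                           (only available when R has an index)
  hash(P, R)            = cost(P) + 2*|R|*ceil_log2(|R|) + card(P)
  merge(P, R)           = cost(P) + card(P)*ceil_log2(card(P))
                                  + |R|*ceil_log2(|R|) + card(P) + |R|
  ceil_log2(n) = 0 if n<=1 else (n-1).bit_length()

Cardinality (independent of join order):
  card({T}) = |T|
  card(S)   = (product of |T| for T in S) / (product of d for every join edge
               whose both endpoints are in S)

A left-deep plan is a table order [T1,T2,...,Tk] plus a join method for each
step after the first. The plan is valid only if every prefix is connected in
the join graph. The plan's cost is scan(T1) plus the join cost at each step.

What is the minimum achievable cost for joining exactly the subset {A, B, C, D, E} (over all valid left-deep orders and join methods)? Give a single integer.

56640

Selinger DP over subsets of {A,B,C,D,E}:
  {A}: scan cost=100, card=100
  {D}: scan cost=20, card=20
  {B}: scan cost=80, card=80
  {C}: scan cost=80, card=80
  {E}: scan cost=60, card=60
  {AD}: card=1000; try (D,hash)→400, (A,merge)→940, (D,merge)→1020, (A,nl_idx)→1160, (A,hash)→1440, (A,nl)→2020 …(+1); best=400 via (D,hash)
  {BD}: card=800; try (D,hash)→360, (B,merge)→780, (D,merge)→840, (B,hash)→1160, (B,nl)→1620, (D,nl)→1680; best=360 via (D,hash)
  {BC}: card=1600; try (C,hash)→1280, (B,hash)→1280, (C,merge)→1360, (B,merge)→1360, (C,nl)→6480, (B,nl)→6480; best=1280 via (C,hash)
  {CE}: card=240; try (E,hash)→880, (C,merge)→1120, (E,merge)→1140, (C,hash)→1240, (C,nl)→4860, (E,nl)→4880; best=880 via (E,hash)
  {ABD}: card=40000; try (B,hash)→2520, (A,hash)→2560, (A,merge)→9960, (B,merge)→12040, (A,nl_idx)→45960, (A,nl)→80360 …(+1); best=2520 via (B,hash)
  {BCD}: card=16000; try (C,hash)→2280, (D,hash)→3080, (C,merge)→9800, (D,merge)→20600, (D,nl)→33280, (C,nl)→64360; best=2280 via (C,hash)
  {BCE}: card=4800; try (B,hash)→2240, (E,hash)→3600, (B,merge)→3680, (B,nl)→20080, (E,merge)→20900, (E,nl)→97280; best=2240 via (B,hash)
  {ABCD}: card=800000; try (A,hash)→19680, (C,hash)→43640, (A,merge)→243080, (C,merge)→683160, (A,nl_idx)→914280, (A,nl)→1602280 …(+1); best=19680 via (A,hash)
  {BCDE}: card=48000; try (D,hash)→7240, (E,hash)→19000, (D,merge)→69560, (D,nl)→98240, (E,merge)→242700, (E,nl)→962280; best=7240 via (D,hash)
  {ABCDE}: card=2400000; try (A,hash)→56640, (E,hash)→820400, (A,merge)→824040, (A,nl_idx)→2743240, (A,nl)→4807240, (E,merge)→16820100 …(+1); best=56640 via (A,hash)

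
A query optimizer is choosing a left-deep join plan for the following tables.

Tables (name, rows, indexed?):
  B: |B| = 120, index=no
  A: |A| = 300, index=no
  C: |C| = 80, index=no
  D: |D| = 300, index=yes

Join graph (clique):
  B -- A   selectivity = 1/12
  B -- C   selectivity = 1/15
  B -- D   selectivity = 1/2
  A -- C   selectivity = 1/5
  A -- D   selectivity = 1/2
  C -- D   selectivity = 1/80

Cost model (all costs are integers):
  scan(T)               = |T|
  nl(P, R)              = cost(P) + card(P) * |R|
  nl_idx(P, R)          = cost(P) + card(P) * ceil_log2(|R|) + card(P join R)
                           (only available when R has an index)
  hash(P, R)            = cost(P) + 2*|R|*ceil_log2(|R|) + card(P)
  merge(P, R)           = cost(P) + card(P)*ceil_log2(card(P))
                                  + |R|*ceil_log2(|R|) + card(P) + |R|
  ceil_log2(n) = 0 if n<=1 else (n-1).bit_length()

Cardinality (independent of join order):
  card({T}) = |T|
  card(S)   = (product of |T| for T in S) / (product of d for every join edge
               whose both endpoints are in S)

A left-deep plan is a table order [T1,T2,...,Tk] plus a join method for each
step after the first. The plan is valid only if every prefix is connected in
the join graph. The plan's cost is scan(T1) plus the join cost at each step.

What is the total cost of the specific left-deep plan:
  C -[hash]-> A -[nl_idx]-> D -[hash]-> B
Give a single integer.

step 1: scan C: cost=80, card=80
step 2: join A via hash
    card(P join A) = 80*300/(5) = 4800
    cost = 80 + 2*300*9 + 80 = 5560
step 3: join D via nl_idx
    card(P join D) = 4800*300/(2*80) = 9000
    cost = 5560 + 4800*9 + 9000 = 57760
step 4: join B via hash
    card(P join B) = 9000*120/(12*15*2) = 3000
    cost = 57760 + 2*120*7 + 9000 = 68440

68440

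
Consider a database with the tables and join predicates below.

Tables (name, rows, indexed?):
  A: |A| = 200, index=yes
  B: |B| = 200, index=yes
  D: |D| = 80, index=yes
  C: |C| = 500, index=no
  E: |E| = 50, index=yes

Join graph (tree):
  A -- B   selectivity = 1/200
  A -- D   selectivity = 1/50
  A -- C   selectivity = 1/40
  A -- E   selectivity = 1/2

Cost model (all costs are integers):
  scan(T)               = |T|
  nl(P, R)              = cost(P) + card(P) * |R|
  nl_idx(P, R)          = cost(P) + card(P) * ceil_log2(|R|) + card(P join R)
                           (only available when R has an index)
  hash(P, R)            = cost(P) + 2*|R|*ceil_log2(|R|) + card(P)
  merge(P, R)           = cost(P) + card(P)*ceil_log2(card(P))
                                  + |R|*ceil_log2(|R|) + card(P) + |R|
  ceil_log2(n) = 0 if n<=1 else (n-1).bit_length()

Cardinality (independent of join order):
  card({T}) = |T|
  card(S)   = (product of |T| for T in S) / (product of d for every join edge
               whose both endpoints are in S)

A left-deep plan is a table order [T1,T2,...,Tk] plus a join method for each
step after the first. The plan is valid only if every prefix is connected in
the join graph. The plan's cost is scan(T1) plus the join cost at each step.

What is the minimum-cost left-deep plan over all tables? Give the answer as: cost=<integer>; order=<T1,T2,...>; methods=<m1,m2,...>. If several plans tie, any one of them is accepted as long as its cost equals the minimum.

cost=16120; order=A,B,D,C,E; methods=nl_idx,hash,merge,hash

Selinger DP (subsets sized 1..n):
  {A}: scan cost=200, card=200
  {B}: scan cost=200, card=200
  {D}: scan cost=80, card=80
  {C}: scan cost=500, card=500
  {E}: scan cost=50, card=50
  {AB}: card=200; try (B,nl_idx)→2000, (A,nl_idx)→2000, (B,hash)→3600, (A,hash)→3600, (B,merge)→3800, (A,merge)→3800 …(+2); best=2000 via (B,nl_idx)
  {AD}: card=320; try (A,nl_idx)→1040, (D,hash)→1520, (D,nl_idx)→1920, (A,merge)→2520, (D,merge)→2640, (A,hash)→3360 …(+2); best=1040 via (A,nl_idx)
  {AC}: card=2500; try (A,hash)→4200, (C,merge)→7000, (A,nl_idx)→7000, (A,merge)→7300, (C,hash)→9400, (C,nl)→100200 …(+1); best=4200 via (A,hash)
  {AE}: card=5000; try (E,hash)→1000, (A,merge)→2200, (E,merge)→2350, (A,hash)→3300, (A,nl_idx)→5450, (E,nl_idx)→6400 …(+2); best=1000 via (E,hash)
  {ABD}: card=320; try (D,hash)→3320, (D,nl_idx)→3720, (B,nl_idx)→3920, (D,merge)→4440, (B,hash)→4560, (B,merge)→6040 …(+2); best=3320 via (D,hash)
  {ABC}: card=2500; try (C,merge)→8800, (B,hash)→9900, (C,hash)→11200, (B,nl_idx)→26700, (B,merge)→38500, (C,nl)→102000 …(+1); best=8800 via (C,merge)
  {ABE}: card=5000; try (E,hash)→2800, (E,merge)→4150, (E,nl_idx)→8200, (B,hash)→9200, (E,nl)→12000, (B,nl_idx)→46000 …(+2); best=2800 via (E,hash)
  {ACD}: card=4000; try (D,hash)→7820, (C,merge)→9240, (C,hash)→10360, (D,nl_idx)→25700, (D,merge)→37340, (C,nl)→161040 …(+1); best=7820 via (D,hash)
  {ADE}: card=8000; try (E,hash)→1960, (E,merge)→4590, (D,hash)→7120, (E,nl_idx)→10960, (E,nl)→17040, (D,nl_idx)→44000 …(+2); best=1960 via (E,hash)
  {ACE}: card=62500; try (E,hash)→7300, (C,hash)→15000, (E,merge)→37050, (C,merge)→76000, (E,nl_idx)→81700, (E,nl)→129200 …(+1); best=7300 via (E,hash)
  {ABCD}: card=4000; try (C,merge)→11520, (D,hash)→12420, (C,hash)→12640, (B,hash)→15020, (D,nl_idx)→30300, (D,merge)→41940 …(+5); best=11520 via (C,merge)
  {ABDE}: card=8000; try (E,hash)→4240, (E,merge)→6870, (D,hash)→8920, (B,hash)→13160, (E,nl_idx)→13240, (E,nl)→19320 …(+6); best=4240 via (E,hash)
  {ABCE}: card=62500; try (E,hash)→11900, (C,hash)→16800, (E,merge)→41650, (B,hash)→73000, (C,merge)→77800, (E,nl_idx)→86300 …(+5); best=11900 via (E,hash)
  {ACDE}: card=100000; try (E,hash)→12420, (C,hash)→18960, (E,merge)→60170, (D,hash)→70920, (C,merge)→118960, (E,nl_idx)→131820 …(+5); best=12420 via (E,hash)
  {ABCDE}: card=100000; try (E,hash)→16120, (C,hash)→21240, (E,merge)→63870, (D,hash)→75520, (B,hash)→115620, (C,merge)→121240 …(+9); best=16120 via (E,hash)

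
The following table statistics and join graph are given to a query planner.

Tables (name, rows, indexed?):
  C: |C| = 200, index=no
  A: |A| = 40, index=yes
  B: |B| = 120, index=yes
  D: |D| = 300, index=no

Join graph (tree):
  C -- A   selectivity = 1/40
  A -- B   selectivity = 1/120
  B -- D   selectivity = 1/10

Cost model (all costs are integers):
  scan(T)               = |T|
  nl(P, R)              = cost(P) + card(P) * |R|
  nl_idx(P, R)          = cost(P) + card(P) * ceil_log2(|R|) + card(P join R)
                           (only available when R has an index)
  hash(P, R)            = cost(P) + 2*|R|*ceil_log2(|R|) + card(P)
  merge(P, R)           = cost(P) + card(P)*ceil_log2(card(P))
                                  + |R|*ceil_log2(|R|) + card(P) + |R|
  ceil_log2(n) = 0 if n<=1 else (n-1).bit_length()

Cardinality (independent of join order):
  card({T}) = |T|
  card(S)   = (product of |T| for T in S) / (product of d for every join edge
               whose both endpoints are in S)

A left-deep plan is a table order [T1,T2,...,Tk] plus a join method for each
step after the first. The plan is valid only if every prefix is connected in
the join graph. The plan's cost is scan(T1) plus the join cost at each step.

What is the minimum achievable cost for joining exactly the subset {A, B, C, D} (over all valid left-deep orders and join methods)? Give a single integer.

7240

Selinger DP over subsets of {A,B,C,D}:
  {C}: scan cost=200, card=200
  {A}: scan cost=40, card=40
  {B}: scan cost=120, card=120
  {D}: scan cost=300, card=300
  {AC}: card=200; try (A,hash)→880, (A,nl_idx)→1600, (C,merge)→2120, (A,merge)→2280, (C,hash)→3280, (C,nl)→8040 …(+1); best=880 via (A,hash)
  {AB}: card=40; try (B,nl_idx)→360, (A,hash)→720, (A,nl_idx)→880, (B,merge)→1280, (A,merge)→1360, (B,hash)→1760 …(+2); best=360 via (B,nl_idx)
  {BD}: card=3600; try (B,hash)→2280, (D,merge)→4080, (B,merge)→4260, (D,hash)→5640, (B,nl_idx)→6000, (D,nl)→36120 …(+1); best=2280 via (B,hash)
  {ABC}: card=200; try (C,merge)→2440, (B,nl_idx)→2480, (B,hash)→2760, (C,hash)→3600, (B,merge)→3640, (C,nl)→8360 …(+1); best=2440 via (C,merge)
  {ABD}: card=1200; try (D,merge)→3640, (D,hash)→5800, (A,hash)→6360, (D,nl)→12360, (A,nl_idx)→25080, (A,merge)→49360 …(+1); best=3640 via (D,merge)
  {ABCD}: card=6000; try (D,merge)→7240, (D,hash)→8040, (C,hash)→8040, (C,merge)→19840, (D,nl)→62440, (C,nl)→243640; best=7240 via (D,merge)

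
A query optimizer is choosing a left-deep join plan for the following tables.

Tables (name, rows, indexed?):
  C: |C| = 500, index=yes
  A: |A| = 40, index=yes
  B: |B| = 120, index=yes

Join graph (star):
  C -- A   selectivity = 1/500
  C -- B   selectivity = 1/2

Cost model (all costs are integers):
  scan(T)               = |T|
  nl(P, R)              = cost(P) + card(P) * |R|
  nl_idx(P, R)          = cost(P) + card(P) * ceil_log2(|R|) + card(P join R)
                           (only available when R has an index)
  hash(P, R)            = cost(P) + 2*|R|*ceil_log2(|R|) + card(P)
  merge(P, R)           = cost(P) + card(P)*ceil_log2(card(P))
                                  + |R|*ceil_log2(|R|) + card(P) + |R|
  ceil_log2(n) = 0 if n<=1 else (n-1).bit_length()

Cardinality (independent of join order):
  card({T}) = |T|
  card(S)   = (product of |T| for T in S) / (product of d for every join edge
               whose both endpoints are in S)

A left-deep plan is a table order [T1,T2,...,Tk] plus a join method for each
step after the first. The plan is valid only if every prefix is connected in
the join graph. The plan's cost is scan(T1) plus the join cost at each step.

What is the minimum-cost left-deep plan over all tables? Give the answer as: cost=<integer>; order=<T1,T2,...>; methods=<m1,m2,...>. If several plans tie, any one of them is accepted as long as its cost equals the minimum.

Selinger DP (subsets sized 1..n):
  {C}: scan cost=500, card=500
  {A}: scan cost=40, card=40
  {B}: scan cost=120, card=120
  {AC}: card=40; try (C,nl_idx)→440, (A,hash)→1480, (A,nl_idx)→3540, (C,merge)→5320, (A,merge)→5780, (C,hash)→9080 …(+2); best=440 via (C,nl_idx)
  {BC}: card=30000; try (B,hash)→2680, (C,merge)→6080, (B,merge)→6460, (C,hash)→9240, (C,nl_idx)→31200, (B,nl_idx)→34000 …(+2); best=2680 via (B,hash)
  {ABC}: card=2400; try (B,merge)→1680, (B,hash)→2160, (B,nl_idx)→3120, (B,nl)→5240, (A,hash)→33160, (A,nl_idx)→185080 …(+2); best=1680 via (B,merge)

cost=1680; order=A,C,B; methods=nl_idx,merge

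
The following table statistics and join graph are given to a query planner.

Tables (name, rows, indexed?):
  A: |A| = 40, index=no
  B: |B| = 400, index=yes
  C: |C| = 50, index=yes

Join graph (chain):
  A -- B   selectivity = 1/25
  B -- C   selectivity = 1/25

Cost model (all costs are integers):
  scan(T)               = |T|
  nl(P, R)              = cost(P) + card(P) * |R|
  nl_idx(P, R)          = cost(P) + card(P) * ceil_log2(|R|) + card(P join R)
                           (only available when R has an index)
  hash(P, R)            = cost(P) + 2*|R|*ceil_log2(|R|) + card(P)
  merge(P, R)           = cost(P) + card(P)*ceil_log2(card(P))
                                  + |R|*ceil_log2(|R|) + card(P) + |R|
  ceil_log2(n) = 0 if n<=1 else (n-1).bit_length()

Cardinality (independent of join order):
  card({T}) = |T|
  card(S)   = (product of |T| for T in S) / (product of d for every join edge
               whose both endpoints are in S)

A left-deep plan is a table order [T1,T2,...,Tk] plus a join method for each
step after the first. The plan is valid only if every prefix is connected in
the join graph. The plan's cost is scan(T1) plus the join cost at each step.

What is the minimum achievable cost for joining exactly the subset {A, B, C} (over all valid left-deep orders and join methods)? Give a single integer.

2280

Selinger DP over subsets of {A,B,C}:
  {A}: scan cost=40, card=40
  {B}: scan cost=400, card=400
  {C}: scan cost=50, card=50
  {AB}: card=640; try (B,nl_idx)→1040, (A,hash)→1280, (B,merge)→4320, (A,merge)→4680, (B,hash)→7280, (B,nl)→16040 …(+1); best=1040 via (B,nl_idx)
  {BC}: card=800; try (B,nl_idx)→1300, (C,hash)→1400, (C,nl_idx)→3600, (B,merge)→4400, (C,merge)→4750, (B,hash)→7300 …(+2); best=1300 via (B,nl_idx)
  {ABC}: card=1280; try (C,hash)→2280, (A,hash)→2580, (C,nl_idx)→6160, (C,merge)→8430, (A,merge)→10380, (C,nl)→33040 …(+1); best=2280 via (C,hash)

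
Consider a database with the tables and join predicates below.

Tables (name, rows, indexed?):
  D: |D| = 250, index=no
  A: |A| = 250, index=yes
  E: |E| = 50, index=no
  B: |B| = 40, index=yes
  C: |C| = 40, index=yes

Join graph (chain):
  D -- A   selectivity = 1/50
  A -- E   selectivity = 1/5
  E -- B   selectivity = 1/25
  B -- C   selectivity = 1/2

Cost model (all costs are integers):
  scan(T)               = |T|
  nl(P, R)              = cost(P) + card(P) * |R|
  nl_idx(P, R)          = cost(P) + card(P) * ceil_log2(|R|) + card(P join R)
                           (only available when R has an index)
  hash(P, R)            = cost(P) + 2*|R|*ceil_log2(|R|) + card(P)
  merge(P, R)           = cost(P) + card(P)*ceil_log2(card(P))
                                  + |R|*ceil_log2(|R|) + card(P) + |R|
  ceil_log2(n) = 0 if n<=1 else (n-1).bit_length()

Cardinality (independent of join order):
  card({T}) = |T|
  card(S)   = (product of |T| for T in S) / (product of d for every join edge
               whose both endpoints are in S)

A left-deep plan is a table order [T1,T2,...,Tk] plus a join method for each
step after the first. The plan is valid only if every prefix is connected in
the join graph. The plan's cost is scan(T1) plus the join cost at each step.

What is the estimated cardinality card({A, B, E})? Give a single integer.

Tables in S: A(250), B(40), E(50)
Edges inside S: A-E(d=5), E-B(d=25)
numerator = 250 * 40 * 50 = 500000
denominator = 5 * 25 = 125
card(S) = 500000 / 125 = 4000

4000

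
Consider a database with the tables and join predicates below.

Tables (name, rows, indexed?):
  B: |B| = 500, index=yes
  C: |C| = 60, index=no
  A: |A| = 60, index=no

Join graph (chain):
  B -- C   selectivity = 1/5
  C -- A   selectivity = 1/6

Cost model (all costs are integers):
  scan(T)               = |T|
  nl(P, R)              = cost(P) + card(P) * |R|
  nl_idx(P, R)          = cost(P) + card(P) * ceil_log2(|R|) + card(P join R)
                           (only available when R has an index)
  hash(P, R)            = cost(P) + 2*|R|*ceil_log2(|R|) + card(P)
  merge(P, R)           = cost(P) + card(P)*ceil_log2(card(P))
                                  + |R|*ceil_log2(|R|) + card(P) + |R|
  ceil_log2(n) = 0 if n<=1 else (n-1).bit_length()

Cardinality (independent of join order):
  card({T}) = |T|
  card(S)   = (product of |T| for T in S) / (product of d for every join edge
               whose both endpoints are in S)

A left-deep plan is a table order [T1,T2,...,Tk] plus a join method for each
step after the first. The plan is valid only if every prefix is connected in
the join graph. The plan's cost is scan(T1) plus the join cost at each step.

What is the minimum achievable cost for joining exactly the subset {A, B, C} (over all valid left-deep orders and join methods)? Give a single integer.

Selinger DP over subsets of {A,B,C}:
  {B}: scan cost=500, card=500
  {C}: scan cost=60, card=60
  {A}: scan cost=60, card=60
  {BC}: card=6000; try (C,hash)→1720, (B,merge)→5480, (C,merge)→5920, (B,nl_idx)→6600, (B,hash)→9120, (B,nl)→30060 …(+1); best=1720 via (C,hash)
  {AC}: card=600; try (C,hash)→840, (A,hash)→840, (C,merge)→900, (A,merge)→900, (C,nl)→3660, (A,nl)→3660; best=840 via (C,hash)
  {ABC}: card=60000; try (A,hash)→8440, (B,hash)→10440, (B,merge)→12440, (B,nl_idx)→66240, (A,merge)→86140, (B,nl)→300840 …(+1); best=8440 via (A,hash)

8440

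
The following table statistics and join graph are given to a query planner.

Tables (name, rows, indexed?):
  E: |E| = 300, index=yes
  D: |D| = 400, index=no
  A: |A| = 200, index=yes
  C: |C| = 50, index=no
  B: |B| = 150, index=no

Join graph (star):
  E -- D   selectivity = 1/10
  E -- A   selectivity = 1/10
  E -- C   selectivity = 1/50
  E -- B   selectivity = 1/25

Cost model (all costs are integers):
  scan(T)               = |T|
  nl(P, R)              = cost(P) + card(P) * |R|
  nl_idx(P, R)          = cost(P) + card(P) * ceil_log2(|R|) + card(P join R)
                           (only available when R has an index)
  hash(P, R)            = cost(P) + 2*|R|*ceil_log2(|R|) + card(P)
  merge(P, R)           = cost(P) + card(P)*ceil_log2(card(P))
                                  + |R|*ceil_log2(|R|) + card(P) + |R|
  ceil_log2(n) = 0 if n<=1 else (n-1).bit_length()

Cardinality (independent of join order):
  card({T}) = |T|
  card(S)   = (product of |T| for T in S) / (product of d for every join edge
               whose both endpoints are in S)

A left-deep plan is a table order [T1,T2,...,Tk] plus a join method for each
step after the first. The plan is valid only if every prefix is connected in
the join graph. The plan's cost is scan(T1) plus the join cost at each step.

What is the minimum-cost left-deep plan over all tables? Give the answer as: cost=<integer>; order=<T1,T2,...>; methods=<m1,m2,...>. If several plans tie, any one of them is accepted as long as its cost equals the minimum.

Selinger DP (subsets sized 1..n):
  {E}: scan cost=300, card=300
  {D}: scan cost=400, card=400
  {A}: scan cost=200, card=200
  {C}: scan cost=50, card=50
  {B}: scan cost=150, card=150
  {DE}: card=12000; try (E,hash)→6200, (D,merge)→7300, (E,merge)→7400, (D,hash)→7800, (E,nl_idx)→16000, (D,nl)→120300 …(+1); best=6200 via (E,hash)
  {AE}: card=6000; try (A,hash)→3800, (E,merge)→5000, (A,merge)→5100, (E,hash)→5800, (E,nl_idx)→8000, (A,nl_idx)→8700 …(+2); best=3800 via (A,hash)
  {CE}: card=300; try (E,nl_idx)→800, (C,hash)→1200, (E,merge)→3400, (C,merge)→3650, (E,hash)→5500, (E,nl)→15050 …(+1); best=800 via (E,nl_idx)
  {BE}: card=1800; try (B,hash)→3000, (E,nl_idx)→3300, (E,merge)→4500, (B,merge)→4650, (E,hash)→5700, (E,nl)→45150 …(+1); best=3000 via (B,hash)
  {ADE}: card=240000; try (D,hash)→17000, (A,hash)→21400, (D,merge)→91800, (A,merge)→188000, (A,nl_idx)→342200, (D,nl)→2403800 …(+1); best=17000 via (D,hash)
  {CDE}: card=12000; try (D,merge)→7800, (D,hash)→8300, (C,hash)→18800, (D,nl)→120800, (C,merge)→186550, (C,nl)→606200; best=7800 via (D,merge)
  {BDE}: card=72000; try (D,hash)→12000, (B,hash)→20600, (D,merge)→28600, (B,merge)→187550, (D,nl)→723000, (B,nl)→1806200; best=12000 via (D,hash)
  {ACE}: card=6000; try (A,hash)→4300, (A,merge)→5600, (A,nl_idx)→9200, (C,hash)→10400, (A,nl)→60800, (C,merge)→88150 …(+1); best=4300 via (A,hash)
  {ABE}: card=36000; try (A,hash)→8000, (B,hash)→12200, (A,merge)→26400, (A,nl_idx)→53400, (B,merge)→89150, (A,nl)→363000 …(+1); best=8000 via (A,hash)
  {BCE}: card=1800; try (B,hash)→3500, (B,merge)→5150, (C,hash)→5400, (C,merge)→24950, (B,nl)→45800, (C,nl)→93000; best=3500 via (B,hash)
  {ACDE}: card=240000; try (D,hash)→17500, (A,hash)→23000, (D,merge)→92300, (A,merge)→189600, (C,hash)→257600, (A,nl_idx)→343800 …(+4); best=17500 via (D,hash)
  {ABDE}: card=1440000; try (D,hash)→51200, (A,hash)→87200, (B,hash)→259400, (D,merge)→624000, (A,merge)→1309800, (A,nl_idx)→2028000 …(+4); best=51200 via (D,hash)
  {BCDE}: card=72000; try (D,hash)→12500, (B,hash)→22200, (D,merge)→29100, (C,hash)→84600, (B,merge)→189150, (D,nl)→723500 …(+3); best=12500 via (D,hash)
  {ABCE}: card=36000; try (A,hash)→8500, (B,hash)→12700, (A,merge)→26900, (C,hash)→44600, (A,nl_idx)→53900, (B,merge)→89650 …(+4); best=8500 via (A,hash)
  {ABCDE}: card=1440000; try (D,hash)→51700, (A,hash)→87700, (B,hash)→259900, (D,merge)→624500, (A,merge)→1310300, (C,hash)→1491800 …(+7); best=51700 via (D,hash)

cost=51700; order=C,E,B,A,D; methods=nl_idx,hash,hash,hash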